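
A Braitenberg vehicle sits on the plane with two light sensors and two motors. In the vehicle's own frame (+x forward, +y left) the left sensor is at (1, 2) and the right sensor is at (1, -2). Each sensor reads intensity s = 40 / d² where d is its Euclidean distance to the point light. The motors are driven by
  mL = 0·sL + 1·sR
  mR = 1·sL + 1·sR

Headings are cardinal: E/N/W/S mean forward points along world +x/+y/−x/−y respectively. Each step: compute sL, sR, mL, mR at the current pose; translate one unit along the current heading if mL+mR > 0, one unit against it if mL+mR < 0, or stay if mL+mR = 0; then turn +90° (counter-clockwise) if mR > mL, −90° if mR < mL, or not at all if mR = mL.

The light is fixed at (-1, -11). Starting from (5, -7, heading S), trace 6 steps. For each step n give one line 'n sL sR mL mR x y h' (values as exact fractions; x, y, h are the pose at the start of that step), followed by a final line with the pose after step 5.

n=0: pose=(5,-7,S); sL=40/73, sR=8/5; mL=8/5, mR=784/365; mL+mR=1368/365 → advance +1; mR−mL=40/73 → turn +1·90°
n=1: pose=(5,-8,E); sL=20/37, sR=4/5; mL=4/5, mR=248/185; mL+mR=396/185 → advance +1; mR−mL=20/37 → turn +1·90°
n=2: pose=(6,-8,N); sL=40/41, sR=40/97; mL=40/97, mR=5520/3977; mL+mR=7160/3977 → advance +1; mR−mL=40/41 → turn +1·90°
n=3: pose=(6,-7,W); sL=1, sR=5/9; mL=5/9, mR=14/9; mL+mR=19/9 → advance +1; mR−mL=1 → turn +1·90°
n=4: pose=(5,-7,S); sL=40/73, sR=8/5; mL=8/5, mR=784/365; mL+mR=1368/365 → advance +1; mR−mL=40/73 → turn +1·90°
n=5: pose=(5,-8,E); sL=20/37, sR=4/5; mL=4/5, mR=248/185; mL+mR=396/185 → advance +1; mR−mL=20/37 → turn +1·90°

0 40/73 8/5 8/5 784/365 5 -7 S
1 20/37 4/5 4/5 248/185 5 -8 E
2 40/41 40/97 40/97 5520/3977 6 -8 N
3 1 5/9 5/9 14/9 6 -7 W
4 40/73 8/5 8/5 784/365 5 -7 S
5 20/37 4/5 4/5 248/185 5 -8 E
final 6 -8 N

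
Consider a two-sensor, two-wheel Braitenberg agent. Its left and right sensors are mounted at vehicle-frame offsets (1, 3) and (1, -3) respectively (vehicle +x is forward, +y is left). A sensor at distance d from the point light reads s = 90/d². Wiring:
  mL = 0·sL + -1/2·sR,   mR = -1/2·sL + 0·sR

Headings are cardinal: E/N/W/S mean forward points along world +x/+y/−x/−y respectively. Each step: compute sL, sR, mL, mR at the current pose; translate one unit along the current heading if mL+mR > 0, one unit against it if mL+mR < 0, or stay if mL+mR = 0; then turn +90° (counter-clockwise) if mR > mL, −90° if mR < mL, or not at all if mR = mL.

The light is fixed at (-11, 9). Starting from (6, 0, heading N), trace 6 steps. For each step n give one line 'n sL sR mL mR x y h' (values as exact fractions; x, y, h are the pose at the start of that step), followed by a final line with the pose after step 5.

0 9/26 45/232 -45/464 -9/52 6 0 N
1 90/373 90/493 -45/493 -45/373 6 -1 E
2 45/241 9/29 -9/58 -45/482 5 -1 S
3 18/65 90/433 -45/433 -9/65 5 0 E
4 45/212 45/122 -45/244 -45/424 4 0 S
5 90/281 90/377 -45/377 -45/281 4 1 E
final 3 1 S

n=0: pose=(6,0,N); sL=9/26, sR=45/232; mL=-45/464, mR=-9/52; mL+mR=-1629/6032 → advance -1; mR−mL=-459/6032 → turn -1·90°
n=1: pose=(6,-1,E); sL=90/373, sR=90/493; mL=-45/493, mR=-45/373; mL+mR=-38970/183889 → advance -1; mR−mL=-5400/183889 → turn -1·90°
n=2: pose=(5,-1,S); sL=45/241, sR=9/29; mL=-9/58, mR=-45/482; mL+mR=-1737/6989 → advance -1; mR−mL=432/6989 → turn +1·90°
n=3: pose=(5,0,E); sL=18/65, sR=90/433; mL=-45/433, mR=-9/65; mL+mR=-6822/28145 → advance -1; mR−mL=-972/28145 → turn -1·90°
n=4: pose=(4,0,S); sL=45/212, sR=45/122; mL=-45/244, mR=-45/424; mL+mR=-7515/25864 → advance -1; mR−mL=2025/25864 → turn +1·90°
n=5: pose=(4,1,E); sL=90/281, sR=90/377; mL=-45/377, mR=-45/281; mL+mR=-29610/105937 → advance -1; mR−mL=-4320/105937 → turn -1·90°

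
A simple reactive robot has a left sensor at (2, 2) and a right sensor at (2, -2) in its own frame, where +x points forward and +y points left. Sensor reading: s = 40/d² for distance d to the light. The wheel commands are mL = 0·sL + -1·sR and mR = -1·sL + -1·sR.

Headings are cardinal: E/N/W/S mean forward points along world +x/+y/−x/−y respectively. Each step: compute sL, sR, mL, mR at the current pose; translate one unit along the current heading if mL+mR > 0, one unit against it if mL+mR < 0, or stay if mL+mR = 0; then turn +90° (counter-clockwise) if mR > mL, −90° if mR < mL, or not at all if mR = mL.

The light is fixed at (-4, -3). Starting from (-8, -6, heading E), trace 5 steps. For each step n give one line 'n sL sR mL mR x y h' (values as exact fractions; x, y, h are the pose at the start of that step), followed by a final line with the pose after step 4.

n=0: pose=(-8,-6,E); sL=8, sR=40/29; mL=-40/29, mR=-272/29; mL+mR=-312/29 → advance -1; mR−mL=-8 → turn -1·90°
n=1: pose=(-9,-6,S); sL=20/17, sR=20/37; mL=-20/37, mR=-1080/629; mL+mR=-1420/629 → advance -1; mR−mL=-20/17 → turn -1·90°
n=2: pose=(-9,-5,W); sL=8/13, sR=40/49; mL=-40/49, mR=-912/637; mL+mR=-1432/637 → advance -1; mR−mL=-8/13 → turn -1·90°
n=3: pose=(-8,-5,N); sL=10/9, sR=10; mL=-10, mR=-100/9; mL+mR=-190/9 → advance -1; mR−mL=-10/9 → turn -1·90°
n=4: pose=(-8,-6,E); sL=8, sR=40/29; mL=-40/29, mR=-272/29; mL+mR=-312/29 → advance -1; mR−mL=-8 → turn -1·90°

0 8 40/29 -40/29 -272/29 -8 -6 E
1 20/17 20/37 -20/37 -1080/629 -9 -6 S
2 8/13 40/49 -40/49 -912/637 -9 -5 W
3 10/9 10 -10 -100/9 -8 -5 N
4 8 40/29 -40/29 -272/29 -8 -6 E
final -9 -6 S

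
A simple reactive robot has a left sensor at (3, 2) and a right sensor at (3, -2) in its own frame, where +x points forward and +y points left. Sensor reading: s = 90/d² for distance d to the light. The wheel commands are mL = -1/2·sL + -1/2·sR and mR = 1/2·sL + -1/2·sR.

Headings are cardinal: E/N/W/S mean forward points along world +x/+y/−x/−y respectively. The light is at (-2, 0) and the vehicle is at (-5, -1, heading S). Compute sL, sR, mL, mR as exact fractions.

90/17 90/41 -2610/697 1080/697

left sensor world pos  = (-3, -4); dL² = 17
right sensor world pos = (-7, -4); dR² = 41
sL = 90/17 = 90/17
sR = 90/41 = 90/41
mL = -1/2·sL + -1/2·sR = -2610/697
mR = 1/2·sL + -1/2·sR = 1080/697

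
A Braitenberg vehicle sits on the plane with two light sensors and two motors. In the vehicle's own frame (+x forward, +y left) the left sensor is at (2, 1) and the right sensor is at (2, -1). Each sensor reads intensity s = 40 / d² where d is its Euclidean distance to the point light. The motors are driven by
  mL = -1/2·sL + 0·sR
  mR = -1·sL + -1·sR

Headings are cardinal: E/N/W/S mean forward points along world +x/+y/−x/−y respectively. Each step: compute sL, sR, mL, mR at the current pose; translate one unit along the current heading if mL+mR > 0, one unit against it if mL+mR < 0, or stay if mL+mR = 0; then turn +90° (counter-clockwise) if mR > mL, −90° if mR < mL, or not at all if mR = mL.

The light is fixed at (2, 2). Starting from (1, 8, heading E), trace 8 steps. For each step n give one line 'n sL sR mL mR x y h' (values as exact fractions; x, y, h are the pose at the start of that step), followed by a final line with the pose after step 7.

0 4/5 20/13 -2/5 -152/65 1 8 E
1 40/17 8/5 -20/17 -336/85 0 8 S
2 10/13 1/2 -5/13 -33/26 0 9 W
3 8/17 40/81 -4/17 -1328/1377 1 9 N
4 4/5 20/13 -2/5 -152/65 1 8 E
5 40/17 8/5 -20/17 -336/85 0 8 S
6 10/13 1/2 -5/13 -33/26 0 9 W
7 8/17 40/81 -4/17 -1328/1377 1 9 N
final 1 8 E

n=0: pose=(1,8,E); sL=4/5, sR=20/13; mL=-2/5, mR=-152/65; mL+mR=-178/65 → advance -1; mR−mL=-126/65 → turn -1·90°
n=1: pose=(0,8,S); sL=40/17, sR=8/5; mL=-20/17, mR=-336/85; mL+mR=-436/85 → advance -1; mR−mL=-236/85 → turn -1·90°
n=2: pose=(0,9,W); sL=10/13, sR=1/2; mL=-5/13, mR=-33/26; mL+mR=-43/26 → advance -1; mR−mL=-23/26 → turn -1·90°
n=3: pose=(1,9,N); sL=8/17, sR=40/81; mL=-4/17, mR=-1328/1377; mL+mR=-1652/1377 → advance -1; mR−mL=-1004/1377 → turn -1·90°
n=4: pose=(1,8,E); sL=4/5, sR=20/13; mL=-2/5, mR=-152/65; mL+mR=-178/65 → advance -1; mR−mL=-126/65 → turn -1·90°
n=5: pose=(0,8,S); sL=40/17, sR=8/5; mL=-20/17, mR=-336/85; mL+mR=-436/85 → advance -1; mR−mL=-236/85 → turn -1·90°
n=6: pose=(0,9,W); sL=10/13, sR=1/2; mL=-5/13, mR=-33/26; mL+mR=-43/26 → advance -1; mR−mL=-23/26 → turn -1·90°
n=7: pose=(1,9,N); sL=8/17, sR=40/81; mL=-4/17, mR=-1328/1377; mL+mR=-1652/1377 → advance -1; mR−mL=-1004/1377 → turn -1·90°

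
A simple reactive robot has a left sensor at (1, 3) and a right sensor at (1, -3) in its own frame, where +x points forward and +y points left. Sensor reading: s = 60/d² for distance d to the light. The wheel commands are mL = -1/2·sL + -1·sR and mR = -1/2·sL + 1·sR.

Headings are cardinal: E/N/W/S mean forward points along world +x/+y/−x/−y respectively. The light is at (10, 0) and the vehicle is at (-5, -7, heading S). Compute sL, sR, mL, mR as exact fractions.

15/52 15/97 -3015/10088 105/10088

left sensor world pos  = (-2, -8); dL² = 208
right sensor world pos = (-8, -8); dR² = 388
sL = 60/208 = 15/52
sR = 60/388 = 15/97
mL = -1/2·sL + -1·sR = -3015/10088
mR = -1/2·sL + 1·sR = 105/10088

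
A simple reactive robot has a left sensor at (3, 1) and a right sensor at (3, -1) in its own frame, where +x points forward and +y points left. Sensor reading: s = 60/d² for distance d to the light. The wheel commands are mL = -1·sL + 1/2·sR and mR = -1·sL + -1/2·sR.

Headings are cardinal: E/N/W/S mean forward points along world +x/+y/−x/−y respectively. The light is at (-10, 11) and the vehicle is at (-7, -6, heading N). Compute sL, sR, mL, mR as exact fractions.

3/10 15/53 -42/265 -117/265

left sensor world pos  = (-8, -3); dL² = 200
right sensor world pos = (-6, -3); dR² = 212
sL = 60/200 = 3/10
sR = 60/212 = 15/53
mL = -1·sL + 1/2·sR = -42/265
mR = -1·sL + -1/2·sR = -117/265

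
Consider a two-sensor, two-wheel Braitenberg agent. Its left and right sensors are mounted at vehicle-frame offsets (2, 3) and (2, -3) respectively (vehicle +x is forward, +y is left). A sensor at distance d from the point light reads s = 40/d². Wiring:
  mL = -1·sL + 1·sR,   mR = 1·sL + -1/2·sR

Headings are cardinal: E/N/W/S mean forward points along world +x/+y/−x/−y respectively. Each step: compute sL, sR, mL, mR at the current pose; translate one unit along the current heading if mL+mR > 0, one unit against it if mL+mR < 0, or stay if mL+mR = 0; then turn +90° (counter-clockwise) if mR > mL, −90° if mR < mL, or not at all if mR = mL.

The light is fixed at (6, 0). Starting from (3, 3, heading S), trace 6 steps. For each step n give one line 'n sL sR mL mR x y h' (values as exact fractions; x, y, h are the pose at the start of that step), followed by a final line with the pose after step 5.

n=0: pose=(3,3,S); sL=40, sR=40/37; mL=-1440/37, mR=1460/37; mL+mR=20/37 → advance +1; mR−mL=2900/37 → turn +1·90°
n=1: pose=(3,2,E); sL=20/13, sR=20; mL=240/13, mR=-110/13; mL+mR=10 → advance +1; mR−mL=-350/13 → turn -1·90°
n=2: pose=(4,2,S); sL=40, sR=8/5; mL=-192/5, mR=196/5; mL+mR=4/5 → advance +1; mR−mL=388/5 → turn +1·90°
n=3: pose=(4,1,E); sL=5/2, sR=10; mL=15/2, mR=-5/2; mL+mR=5 → advance +1; mR−mL=-10 → turn -1·90°
n=4: pose=(5,1,S); sL=8, sR=40/17; mL=-96/17, mR=116/17; mL+mR=20/17 → advance +1; mR−mL=212/17 → turn +1·90°
n=5: pose=(5,0,E); sL=4, sR=4; mL=0, mR=2; mL+mR=2 → advance +1; mR−mL=2 → turn +1·90°

0 40 40/37 -1440/37 1460/37 3 3 S
1 20/13 20 240/13 -110/13 3 2 E
2 40 8/5 -192/5 196/5 4 2 S
3 5/2 10 15/2 -5/2 4 1 E
4 8 40/17 -96/17 116/17 5 1 S
5 4 4 0 2 5 0 E
final 6 0 N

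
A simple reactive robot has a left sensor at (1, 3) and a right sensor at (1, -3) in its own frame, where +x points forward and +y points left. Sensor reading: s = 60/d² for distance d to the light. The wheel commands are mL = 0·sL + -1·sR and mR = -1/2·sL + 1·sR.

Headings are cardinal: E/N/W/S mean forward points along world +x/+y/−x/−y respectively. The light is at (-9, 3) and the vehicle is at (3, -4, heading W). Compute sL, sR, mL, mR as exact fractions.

left sensor world pos  = (2, -7); dL² = 221
right sensor world pos = (2, -1); dR² = 137
sL = 60/221 = 60/221
sR = 60/137 = 60/137
mL = 0·sL + -1·sR = -60/137
mR = -1/2·sL + 1·sR = 9150/30277

60/221 60/137 -60/137 9150/30277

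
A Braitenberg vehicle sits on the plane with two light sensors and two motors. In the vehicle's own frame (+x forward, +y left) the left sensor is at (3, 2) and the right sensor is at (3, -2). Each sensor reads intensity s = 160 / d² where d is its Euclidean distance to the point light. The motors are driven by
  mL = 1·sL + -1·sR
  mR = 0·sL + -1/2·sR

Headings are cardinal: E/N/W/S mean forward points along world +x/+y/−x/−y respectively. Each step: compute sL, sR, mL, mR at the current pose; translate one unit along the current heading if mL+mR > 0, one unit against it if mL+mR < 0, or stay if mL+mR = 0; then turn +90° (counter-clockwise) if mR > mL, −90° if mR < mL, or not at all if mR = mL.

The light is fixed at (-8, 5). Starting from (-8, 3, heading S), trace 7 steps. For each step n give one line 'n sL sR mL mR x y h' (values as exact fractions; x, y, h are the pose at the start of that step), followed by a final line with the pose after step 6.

n=0: pose=(-8,3,S); sL=160/29, sR=160/29; mL=0, mR=-80/29; mL+mR=-80/29 → advance -1; mR−mL=-80/29 → turn -1·90°
n=1: pose=(-8,4,W); sL=80/9, sR=16; mL=-64/9, mR=-8; mL+mR=-136/9 → advance -1; mR−mL=-8/9 → turn -1·90°
n=2: pose=(-7,4,N); sL=32, sR=160/13; mL=256/13, mR=-80/13; mL+mR=176/13 → advance +1; mR−mL=-336/13 → turn -1·90°
n=3: pose=(-7,5,E); sL=8, sR=8; mL=0, mR=-4; mL+mR=-4 → advance -1; mR−mL=-4 → turn -1·90°
n=4: pose=(-8,5,S); sL=160/13, sR=160/13; mL=0, mR=-80/13; mL+mR=-80/13 → advance -1; mR−mL=-80/13 → turn -1·90°
n=5: pose=(-8,6,W); sL=16, sR=80/9; mL=64/9, mR=-40/9; mL+mR=8/3 → advance +1; mR−mL=-104/9 → turn -1·90°
n=6: pose=(-9,6,N); sL=32/5, sR=160/17; mL=-256/85, mR=-80/17; mL+mR=-656/85 → advance -1; mR−mL=-144/85 → turn -1·90°

0 160/29 160/29 0 -80/29 -8 3 S
1 80/9 16 -64/9 -8 -8 4 W
2 32 160/13 256/13 -80/13 -7 4 N
3 8 8 0 -4 -7 5 E
4 160/13 160/13 0 -80/13 -8 5 S
5 16 80/9 64/9 -40/9 -8 6 W
6 32/5 160/17 -256/85 -80/17 -9 6 N
final -9 5 E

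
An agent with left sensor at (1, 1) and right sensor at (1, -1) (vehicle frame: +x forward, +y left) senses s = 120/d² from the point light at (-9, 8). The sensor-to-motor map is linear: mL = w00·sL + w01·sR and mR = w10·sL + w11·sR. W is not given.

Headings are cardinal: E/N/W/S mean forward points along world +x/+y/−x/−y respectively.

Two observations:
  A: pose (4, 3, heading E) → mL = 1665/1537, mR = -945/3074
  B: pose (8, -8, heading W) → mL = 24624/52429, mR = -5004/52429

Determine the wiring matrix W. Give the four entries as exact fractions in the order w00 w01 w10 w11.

obs A: pose=(4,3,E) → sL=30/53, sR=15/29, mL=1665/1537, mR=-945/3074
obs B: pose=(8,-8,W) → sL=24/109, sR=120/481, mL=24624/52429, mR=-5004/52429
sensor matrix S = [[30/53, 15/29], [24/109, 120/481]]; det S = 2202120/80583373
solve [mL_A; mL_B] = S·[w00; w01] and [mR_A; mR_B] = S·[w10; w11]:
  w00 = 1, w01 = 1, w10 = -1, w11 = 1/2

1 1 -1 1/2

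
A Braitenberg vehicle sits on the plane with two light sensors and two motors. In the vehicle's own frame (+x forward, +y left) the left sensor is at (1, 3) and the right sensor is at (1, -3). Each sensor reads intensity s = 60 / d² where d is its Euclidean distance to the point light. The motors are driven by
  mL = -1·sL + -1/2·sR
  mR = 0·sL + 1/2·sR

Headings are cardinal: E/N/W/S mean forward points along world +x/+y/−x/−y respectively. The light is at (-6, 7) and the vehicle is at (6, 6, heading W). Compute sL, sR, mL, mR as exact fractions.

left sensor world pos  = (5, 3); dL² = 137
right sensor world pos = (5, 9); dR² = 125
sL = 60/137 = 60/137
sR = 60/125 = 12/25
mL = -1·sL + -1/2·sR = -2322/3425
mR = 0·sL + 1/2·sR = 6/25

60/137 12/25 -2322/3425 6/25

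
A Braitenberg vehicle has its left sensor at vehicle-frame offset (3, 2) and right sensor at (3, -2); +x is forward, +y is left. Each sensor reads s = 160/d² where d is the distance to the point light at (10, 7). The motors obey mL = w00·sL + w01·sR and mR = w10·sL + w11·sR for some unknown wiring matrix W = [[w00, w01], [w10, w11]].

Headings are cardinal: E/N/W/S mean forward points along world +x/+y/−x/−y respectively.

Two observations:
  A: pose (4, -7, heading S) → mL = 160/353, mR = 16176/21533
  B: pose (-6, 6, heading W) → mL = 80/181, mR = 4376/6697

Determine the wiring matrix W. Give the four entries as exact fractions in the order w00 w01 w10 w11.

0 1 1 1/2

obs A: pose=(4,-7,S) → sL=32/61, sR=160/353, mL=160/353, mR=16176/21533
obs B: pose=(-6,6,W) → sL=16/37, sR=80/181, mL=80/181, mR=4376/6697
sensor matrix S = [[32/61, 160/353], [16/37, 80/181]]; det S = 5171200/144206501
solve [mL_A; mL_B] = S·[w00; w01] and [mR_A; mR_B] = S·[w10; w11]:
  w00 = 0, w01 = 1, w10 = 1, w11 = 1/2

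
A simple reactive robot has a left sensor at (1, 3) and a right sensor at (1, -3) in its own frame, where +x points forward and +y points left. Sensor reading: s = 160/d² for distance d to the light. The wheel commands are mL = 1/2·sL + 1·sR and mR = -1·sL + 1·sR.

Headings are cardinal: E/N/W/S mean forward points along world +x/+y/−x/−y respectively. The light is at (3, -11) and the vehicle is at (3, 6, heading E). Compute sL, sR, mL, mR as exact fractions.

160/401 160/197 79920/78997 32640/78997

left sensor world pos  = (4, 9); dL² = 401
right sensor world pos = (4, 3); dR² = 197
sL = 160/401 = 160/401
sR = 160/197 = 160/197
mL = 1/2·sL + 1·sR = 79920/78997
mR = -1·sL + 1·sR = 32640/78997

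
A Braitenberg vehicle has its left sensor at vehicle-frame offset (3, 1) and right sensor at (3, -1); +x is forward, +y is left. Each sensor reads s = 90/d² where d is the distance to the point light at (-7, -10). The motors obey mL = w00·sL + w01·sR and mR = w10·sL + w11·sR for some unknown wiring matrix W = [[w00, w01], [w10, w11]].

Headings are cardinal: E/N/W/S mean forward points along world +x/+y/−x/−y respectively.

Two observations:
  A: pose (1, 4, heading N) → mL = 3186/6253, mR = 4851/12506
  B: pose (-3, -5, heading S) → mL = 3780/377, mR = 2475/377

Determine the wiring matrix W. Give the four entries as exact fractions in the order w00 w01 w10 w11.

1 1 1 1/2

obs A: pose=(1,4,N) → sL=45/169, sR=9/37, mL=3186/6253, mR=4851/12506
obs B: pose=(-3,-5,S) → sL=90/29, sR=90/13, mL=3780/377, mR=2475/377
sensor matrix S = [[45/169, 9/37], [90/29, 90/13]]; det S = 2566080/2357381
solve [mL_A; mL_B] = S·[w00; w01] and [mR_A; mR_B] = S·[w10; w11]:
  w00 = 1, w01 = 1, w10 = 1, w11 = 1/2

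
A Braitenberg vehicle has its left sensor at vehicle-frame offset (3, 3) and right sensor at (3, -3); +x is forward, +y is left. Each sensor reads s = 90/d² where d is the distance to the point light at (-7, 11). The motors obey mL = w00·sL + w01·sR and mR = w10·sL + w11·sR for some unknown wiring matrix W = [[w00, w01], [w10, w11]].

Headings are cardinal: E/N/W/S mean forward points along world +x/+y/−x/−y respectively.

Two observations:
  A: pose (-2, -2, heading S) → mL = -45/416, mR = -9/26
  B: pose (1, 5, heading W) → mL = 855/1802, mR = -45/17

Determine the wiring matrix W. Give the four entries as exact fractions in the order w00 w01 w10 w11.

-1 1/2 0 -1

obs A: pose=(-2,-2,S) → sL=9/32, sR=9/26, mL=-45/416, mR=-9/26
obs B: pose=(1,5,W) → sL=45/53, sR=45/17, mL=855/1802, mR=-45/17
sensor matrix S = [[9/32, 9/26], [45/53, 45/17]]; det S = 168885/374816
solve [mL_A; mL_B] = S·[w00; w01] and [mR_A; mR_B] = S·[w10; w11]:
  w00 = -1, w01 = 1/2, w10 = 0, w11 = -1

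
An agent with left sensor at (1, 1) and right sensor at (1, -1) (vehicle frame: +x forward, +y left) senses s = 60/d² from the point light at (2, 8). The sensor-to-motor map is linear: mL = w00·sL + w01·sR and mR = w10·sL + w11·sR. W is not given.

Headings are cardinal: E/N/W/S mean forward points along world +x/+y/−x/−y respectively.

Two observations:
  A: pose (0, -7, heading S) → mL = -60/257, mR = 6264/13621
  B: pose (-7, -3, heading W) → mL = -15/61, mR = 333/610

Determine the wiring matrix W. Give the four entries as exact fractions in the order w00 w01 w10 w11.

-1 0 1 1

obs A: pose=(0,-7,S) → sL=60/257, sR=12/53, mL=-60/257, mR=6264/13621
obs B: pose=(-7,-3,W) → sL=15/61, sR=3/10, mL=-15/61, mR=333/610
sensor matrix S = [[60/257, 12/53], [15/61, 3/10]]; det S = 11934/830881
solve [mL_A; mL_B] = S·[w00; w01] and [mR_A; mR_B] = S·[w10; w11]:
  w00 = -1, w01 = 0, w10 = 1, w11 = 1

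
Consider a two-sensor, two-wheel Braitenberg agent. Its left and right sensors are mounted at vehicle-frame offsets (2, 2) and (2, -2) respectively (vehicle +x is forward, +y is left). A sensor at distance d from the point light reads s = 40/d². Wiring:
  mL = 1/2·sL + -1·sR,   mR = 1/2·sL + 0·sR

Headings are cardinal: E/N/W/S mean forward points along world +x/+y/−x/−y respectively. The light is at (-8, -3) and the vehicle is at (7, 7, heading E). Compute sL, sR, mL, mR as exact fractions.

40/433 40/353 -10260/152849 20/433

left sensor world pos  = (9, 9); dL² = 433
right sensor world pos = (9, 5); dR² = 353
sL = 40/433 = 40/433
sR = 40/353 = 40/353
mL = 1/2·sL + -1·sR = -10260/152849
mR = 1/2·sL + 0·sR = 20/433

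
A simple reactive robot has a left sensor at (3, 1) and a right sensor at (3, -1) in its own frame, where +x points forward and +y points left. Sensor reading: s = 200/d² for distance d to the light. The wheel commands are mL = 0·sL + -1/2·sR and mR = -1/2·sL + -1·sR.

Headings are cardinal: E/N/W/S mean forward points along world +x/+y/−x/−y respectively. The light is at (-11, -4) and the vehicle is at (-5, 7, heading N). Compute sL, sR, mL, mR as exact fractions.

left sensor world pos  = (-6, 10); dL² = 221
right sensor world pos = (-4, 10); dR² = 245
sL = 200/221 = 200/221
sR = 200/245 = 40/49
mL = 0·sL + -1/2·sR = -20/49
mR = -1/2·sL + -1·sR = -13740/10829

200/221 40/49 -20/49 -13740/10829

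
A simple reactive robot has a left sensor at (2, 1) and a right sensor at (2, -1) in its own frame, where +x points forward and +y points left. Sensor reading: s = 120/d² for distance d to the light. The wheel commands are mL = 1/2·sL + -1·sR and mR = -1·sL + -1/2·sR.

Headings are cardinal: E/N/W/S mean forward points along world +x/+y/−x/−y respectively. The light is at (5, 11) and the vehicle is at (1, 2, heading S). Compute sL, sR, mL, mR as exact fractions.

left sensor world pos  = (2, 0); dL² = 130
right sensor world pos = (0, 0); dR² = 146
sL = 120/130 = 12/13
sR = 120/146 = 60/73
mL = 1/2·sL + -1·sR = -342/949
mR = -1·sL + -1/2·sR = -1266/949

12/13 60/73 -342/949 -1266/949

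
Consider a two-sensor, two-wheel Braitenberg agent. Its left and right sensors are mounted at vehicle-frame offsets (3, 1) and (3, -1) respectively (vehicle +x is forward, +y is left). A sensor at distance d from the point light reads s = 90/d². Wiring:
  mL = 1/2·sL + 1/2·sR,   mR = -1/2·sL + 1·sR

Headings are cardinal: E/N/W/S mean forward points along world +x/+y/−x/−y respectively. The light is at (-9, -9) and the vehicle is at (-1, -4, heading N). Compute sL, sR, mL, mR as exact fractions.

left sensor world pos  = (-2, -1); dL² = 113
right sensor world pos = (0, -1); dR² = 145
sL = 90/113 = 90/113
sR = 90/145 = 18/29
mL = 1/2·sL + 1/2·sR = 2322/3277
mR = -1/2·sL + 1·sR = 729/3277

90/113 18/29 2322/3277 729/3277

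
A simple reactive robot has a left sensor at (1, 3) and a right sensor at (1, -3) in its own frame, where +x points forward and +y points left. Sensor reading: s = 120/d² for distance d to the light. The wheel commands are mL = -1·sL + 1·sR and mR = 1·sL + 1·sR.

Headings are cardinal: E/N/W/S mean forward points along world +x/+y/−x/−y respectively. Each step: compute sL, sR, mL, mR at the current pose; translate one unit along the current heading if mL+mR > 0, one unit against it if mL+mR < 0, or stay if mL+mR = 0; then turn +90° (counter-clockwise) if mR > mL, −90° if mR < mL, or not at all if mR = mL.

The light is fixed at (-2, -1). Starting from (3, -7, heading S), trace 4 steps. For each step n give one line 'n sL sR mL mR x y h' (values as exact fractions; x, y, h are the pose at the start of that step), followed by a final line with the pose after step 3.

0 120/113 120/53 7200/5989 19920/5989 3 -7 S
1 30/13 15/17 -315/221 705/221 3 -8 E
2 8/3 40/39 -64/39 48/13 4 -8 N
3 60/53 60/17 2160/901 4200/901 4 -7 W
final 3 -7 S

n=0: pose=(3,-7,S); sL=120/113, sR=120/53; mL=7200/5989, mR=19920/5989; mL+mR=240/53 → advance +1; mR−mL=240/113 → turn +1·90°
n=1: pose=(3,-8,E); sL=30/13, sR=15/17; mL=-315/221, mR=705/221; mL+mR=30/17 → advance +1; mR−mL=60/13 → turn +1·90°
n=2: pose=(4,-8,N); sL=8/3, sR=40/39; mL=-64/39, mR=48/13; mL+mR=80/39 → advance +1; mR−mL=16/3 → turn +1·90°
n=3: pose=(4,-7,W); sL=60/53, sR=60/17; mL=2160/901, mR=4200/901; mL+mR=120/17 → advance +1; mR−mL=120/53 → turn +1·90°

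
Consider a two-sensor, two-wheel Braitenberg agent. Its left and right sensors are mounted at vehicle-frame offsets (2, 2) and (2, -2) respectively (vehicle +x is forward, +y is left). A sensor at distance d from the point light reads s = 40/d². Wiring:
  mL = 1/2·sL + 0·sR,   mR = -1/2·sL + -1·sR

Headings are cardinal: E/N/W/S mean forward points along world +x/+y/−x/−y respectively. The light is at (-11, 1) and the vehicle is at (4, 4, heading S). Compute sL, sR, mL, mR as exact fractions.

left sensor world pos  = (6, 2); dL² = 290
right sensor world pos = (2, 2); dR² = 170
sL = 40/290 = 4/29
sR = 40/170 = 4/17
mL = 1/2·sL + 0·sR = 2/29
mR = -1/2·sL + -1·sR = -150/493

4/29 4/17 2/29 -150/493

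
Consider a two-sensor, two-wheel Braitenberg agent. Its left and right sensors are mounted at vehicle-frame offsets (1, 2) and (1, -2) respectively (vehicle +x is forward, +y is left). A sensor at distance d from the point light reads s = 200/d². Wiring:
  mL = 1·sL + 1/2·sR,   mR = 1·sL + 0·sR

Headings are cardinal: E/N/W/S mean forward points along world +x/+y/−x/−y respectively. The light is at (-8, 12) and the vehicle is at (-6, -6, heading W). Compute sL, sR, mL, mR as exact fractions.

left sensor world pos  = (-7, -8); dL² = 401
right sensor world pos = (-7, -4); dR² = 257
sL = 200/401 = 200/401
sR = 200/257 = 200/257
mL = 1·sL + 1/2·sR = 91500/103057
mR = 1·sL + 0·sR = 200/401

200/401 200/257 91500/103057 200/401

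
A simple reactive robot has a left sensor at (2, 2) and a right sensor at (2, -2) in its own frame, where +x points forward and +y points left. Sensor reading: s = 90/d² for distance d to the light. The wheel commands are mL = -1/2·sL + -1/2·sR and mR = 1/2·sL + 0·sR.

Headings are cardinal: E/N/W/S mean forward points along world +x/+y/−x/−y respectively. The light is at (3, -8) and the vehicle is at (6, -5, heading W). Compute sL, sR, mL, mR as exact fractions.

left sensor world pos  = (4, -7); dL² = 2
right sensor world pos = (4, -3); dR² = 26
sL = 90/2 = 45
sR = 90/26 = 45/13
mL = -1/2·sL + -1/2·sR = -315/13
mR = 1/2·sL + 0·sR = 45/2

45 45/13 -315/13 45/2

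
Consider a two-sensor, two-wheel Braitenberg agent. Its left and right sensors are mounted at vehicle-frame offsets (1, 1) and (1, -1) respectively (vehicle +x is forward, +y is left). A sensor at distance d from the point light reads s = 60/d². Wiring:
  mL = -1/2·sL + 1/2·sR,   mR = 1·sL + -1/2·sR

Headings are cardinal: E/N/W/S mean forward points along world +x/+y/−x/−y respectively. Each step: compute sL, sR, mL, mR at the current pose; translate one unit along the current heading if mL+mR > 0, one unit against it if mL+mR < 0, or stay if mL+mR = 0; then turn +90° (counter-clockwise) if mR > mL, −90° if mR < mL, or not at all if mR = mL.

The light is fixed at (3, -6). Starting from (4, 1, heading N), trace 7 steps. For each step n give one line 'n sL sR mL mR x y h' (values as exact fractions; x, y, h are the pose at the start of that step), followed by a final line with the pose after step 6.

n=0: pose=(4,1,N); sL=15/16, sR=15/17; mL=-15/544, mR=135/272; mL+mR=15/32 → advance +1; mR−mL=285/544 → turn +1·90°
n=1: pose=(4,2,W); sL=60/49, sR=20/27; mL=-320/1323, mR=1130/1323; mL+mR=30/49 → advance +1; mR−mL=1450/1323 → turn +1·90°
n=2: pose=(3,2,S); sL=6/5, sR=6/5; mL=0, mR=3/5; mL+mR=3/5 → advance +1; mR−mL=3/5 → turn +1·90°
n=3: pose=(3,1,E); sL=12/13, sR=60/37; mL=168/481, mR=54/481; mL+mR=6/13 → advance +1; mR−mL=-114/481 → turn -1·90°
n=4: pose=(4,1,S); sL=3/2, sR=5/3; mL=1/12, mR=2/3; mL+mR=3/4 → advance +1; mR−mL=7/12 → turn +1·90°
n=5: pose=(4,0,E); sL=60/53, sR=60/29; mL=720/1537, mR=150/1537; mL+mR=30/53 → advance +1; mR−mL=-570/1537 → turn -1·90°
n=6: pose=(5,0,S); sL=30/17, sR=30/13; mL=60/221, mR=135/221; mL+mR=15/17 → advance +1; mR−mL=75/221 → turn +1·90°

0 15/16 15/17 -15/544 135/272 4 1 N
1 60/49 20/27 -320/1323 1130/1323 4 2 W
2 6/5 6/5 0 3/5 3 2 S
3 12/13 60/37 168/481 54/481 3 1 E
4 3/2 5/3 1/12 2/3 4 1 S
5 60/53 60/29 720/1537 150/1537 4 0 E
6 30/17 30/13 60/221 135/221 5 0 S
final 5 -1 E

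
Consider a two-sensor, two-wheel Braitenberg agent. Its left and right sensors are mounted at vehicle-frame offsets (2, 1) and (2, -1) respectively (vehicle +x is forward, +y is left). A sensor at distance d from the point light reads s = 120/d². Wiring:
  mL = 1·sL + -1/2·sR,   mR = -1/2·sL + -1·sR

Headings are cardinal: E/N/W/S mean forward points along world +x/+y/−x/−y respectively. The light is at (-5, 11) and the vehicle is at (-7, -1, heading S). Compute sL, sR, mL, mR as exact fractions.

left sensor world pos  = (-6, -3); dL² = 197
right sensor world pos = (-8, -3); dR² = 205
sL = 120/197 = 120/197
sR = 120/205 = 24/41
mL = 1·sL + -1/2·sR = 2556/8077
mR = -1/2·sL + -1·sR = -7188/8077

120/197 24/41 2556/8077 -7188/8077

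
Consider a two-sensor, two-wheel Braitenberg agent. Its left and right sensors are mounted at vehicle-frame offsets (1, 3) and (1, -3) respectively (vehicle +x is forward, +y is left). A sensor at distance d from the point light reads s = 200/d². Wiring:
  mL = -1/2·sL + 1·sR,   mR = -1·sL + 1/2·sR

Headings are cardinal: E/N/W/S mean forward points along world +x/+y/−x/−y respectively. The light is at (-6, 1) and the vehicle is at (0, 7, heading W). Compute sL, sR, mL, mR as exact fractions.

100/17 100/53 -950/901 -4450/901

left sensor world pos  = (-1, 4); dL² = 34
right sensor world pos = (-1, 10); dR² = 106
sL = 200/34 = 100/17
sR = 200/106 = 100/53
mL = -1/2·sL + 1·sR = -950/901
mR = -1·sL + 1/2·sR = -4450/901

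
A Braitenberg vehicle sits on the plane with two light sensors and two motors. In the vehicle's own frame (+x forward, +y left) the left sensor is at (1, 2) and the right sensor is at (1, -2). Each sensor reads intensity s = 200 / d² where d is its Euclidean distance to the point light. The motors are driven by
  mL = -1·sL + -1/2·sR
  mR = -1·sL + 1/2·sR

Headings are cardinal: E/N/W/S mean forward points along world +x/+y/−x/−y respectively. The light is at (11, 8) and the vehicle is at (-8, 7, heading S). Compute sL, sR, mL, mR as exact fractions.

200/293 40/89 -23660/26077 -11940/26077

left sensor world pos  = (-6, 6); dL² = 293
right sensor world pos = (-10, 6); dR² = 445
sL = 200/293 = 200/293
sR = 200/445 = 40/89
mL = -1·sL + -1/2·sR = -23660/26077
mR = -1·sL + 1/2·sR = -11940/26077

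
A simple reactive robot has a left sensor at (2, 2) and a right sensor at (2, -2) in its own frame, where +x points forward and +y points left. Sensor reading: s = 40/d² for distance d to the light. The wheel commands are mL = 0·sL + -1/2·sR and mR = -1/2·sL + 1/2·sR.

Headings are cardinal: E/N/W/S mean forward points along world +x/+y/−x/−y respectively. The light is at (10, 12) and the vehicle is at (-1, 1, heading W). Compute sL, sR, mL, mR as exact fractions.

20/169 4/25 -2/25 88/4225

left sensor world pos  = (-3, -1); dL² = 338
right sensor world pos = (-3, 3); dR² = 250
sL = 40/338 = 20/169
sR = 40/250 = 4/25
mL = 0·sL + -1/2·sR = -2/25
mR = -1/2·sL + 1/2·sR = 88/4225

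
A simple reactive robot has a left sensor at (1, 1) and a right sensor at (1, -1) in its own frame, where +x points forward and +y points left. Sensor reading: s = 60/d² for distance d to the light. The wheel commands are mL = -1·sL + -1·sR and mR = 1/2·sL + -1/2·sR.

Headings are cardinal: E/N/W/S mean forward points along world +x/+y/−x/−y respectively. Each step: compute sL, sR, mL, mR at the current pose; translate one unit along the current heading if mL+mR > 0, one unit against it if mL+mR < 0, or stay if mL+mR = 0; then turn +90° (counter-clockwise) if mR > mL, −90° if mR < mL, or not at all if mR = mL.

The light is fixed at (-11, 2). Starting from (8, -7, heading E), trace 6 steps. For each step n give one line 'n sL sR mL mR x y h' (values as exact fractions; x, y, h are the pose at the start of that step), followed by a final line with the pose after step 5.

n=0: pose=(8,-7,E); sL=15/116, sR=3/25; mL=-723/2900, mR=27/5800; mL+mR=-1419/5800 → advance -1; mR−mL=1473/5800 → turn +1·90°
n=1: pose=(7,-7,N); sL=60/353, sR=12/85; mL=-9336/30005, mR=432/30005; mL+mR=-8904/30005 → advance -1; mR−mL=9768/30005 → turn +1·90°
n=2: pose=(7,-8,W); sL=6/41, sR=6/37; mL=-468/1517, mR=-12/1517; mL+mR=-480/1517 → advance -1; mR−mL=456/1517 → turn +1·90°
n=3: pose=(8,-8,S); sL=60/521, sR=12/89; mL=-11592/46369, mR=-456/46369; mL+mR=-12048/46369 → advance -1; mR−mL=11136/46369 → turn +1·90°
n=4: pose=(8,-7,E); sL=15/116, sR=3/25; mL=-723/2900, mR=27/5800; mL+mR=-1419/5800 → advance -1; mR−mL=1473/5800 → turn +1·90°
n=5: pose=(7,-7,N); sL=60/353, sR=12/85; mL=-9336/30005, mR=432/30005; mL+mR=-8904/30005 → advance -1; mR−mL=9768/30005 → turn +1·90°

0 15/116 3/25 -723/2900 27/5800 8 -7 E
1 60/353 12/85 -9336/30005 432/30005 7 -7 N
2 6/41 6/37 -468/1517 -12/1517 7 -8 W
3 60/521 12/89 -11592/46369 -456/46369 8 -8 S
4 15/116 3/25 -723/2900 27/5800 8 -7 E
5 60/353 12/85 -9336/30005 432/30005 7 -7 N
final 7 -8 W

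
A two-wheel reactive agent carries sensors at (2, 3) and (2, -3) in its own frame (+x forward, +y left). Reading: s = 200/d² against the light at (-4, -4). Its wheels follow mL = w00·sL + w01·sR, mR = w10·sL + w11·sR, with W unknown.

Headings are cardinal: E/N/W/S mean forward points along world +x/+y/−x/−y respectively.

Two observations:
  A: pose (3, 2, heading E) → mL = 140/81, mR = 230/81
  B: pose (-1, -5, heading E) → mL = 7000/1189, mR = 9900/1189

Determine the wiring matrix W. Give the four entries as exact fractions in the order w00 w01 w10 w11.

obs A: pose=(3,2,E) → sL=100/81, sR=20/9, mL=140/81, mR=230/81
obs B: pose=(-1,-5,E) → sL=200/29, sR=200/41, mL=7000/1189, mR=9900/1189
sensor matrix S = [[100/81, 20/9], [200/29, 200/41]]; det S = -896000/96309
solve [mL_A; mL_B] = S·[w00; w01] and [mR_A; mR_B] = S·[w10; w11]:
  w00 = 1/2, w01 = 1/2, w10 = 1/2, w11 = 1

1/2 1/2 1/2 1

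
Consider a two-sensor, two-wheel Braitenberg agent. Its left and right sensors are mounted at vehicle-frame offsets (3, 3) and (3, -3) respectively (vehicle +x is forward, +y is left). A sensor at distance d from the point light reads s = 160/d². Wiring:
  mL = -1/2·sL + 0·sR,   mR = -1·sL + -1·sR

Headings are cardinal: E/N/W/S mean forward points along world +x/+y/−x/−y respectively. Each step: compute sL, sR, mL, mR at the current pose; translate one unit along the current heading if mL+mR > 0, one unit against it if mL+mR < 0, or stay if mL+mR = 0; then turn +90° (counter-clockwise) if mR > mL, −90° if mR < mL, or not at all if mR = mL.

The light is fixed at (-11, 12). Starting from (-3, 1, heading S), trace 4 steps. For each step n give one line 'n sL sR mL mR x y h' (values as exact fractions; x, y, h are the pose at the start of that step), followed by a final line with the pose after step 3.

n=0: pose=(-3,1,S); sL=160/317, sR=160/221; mL=-80/317, mR=-86080/70057; mL+mR=-103760/70057 → advance -1; mR−mL=-68400/70057 → turn -1·90°
n=1: pose=(-3,2,W); sL=80/97, sR=80/37; mL=-40/97, mR=-10720/3589; mL+mR=-12200/3589 → advance -1; mR−mL=-9240/3589 → turn -1·90°
n=2: pose=(-2,2,N); sL=32/17, sR=160/193; mL=-16/17, mR=-8896/3281; mL+mR=-11984/3281 → advance -1; mR−mL=-5808/3281 → turn -1·90°
n=3: pose=(-2,1,E); sL=10/13, sR=8/17; mL=-5/13, mR=-274/221; mL+mR=-359/221 → advance -1; mR−mL=-189/221 → turn -1·90°

0 160/317 160/221 -80/317 -86080/70057 -3 1 S
1 80/97 80/37 -40/97 -10720/3589 -3 2 W
2 32/17 160/193 -16/17 -8896/3281 -2 2 N
3 10/13 8/17 -5/13 -274/221 -2 1 E
final -3 1 S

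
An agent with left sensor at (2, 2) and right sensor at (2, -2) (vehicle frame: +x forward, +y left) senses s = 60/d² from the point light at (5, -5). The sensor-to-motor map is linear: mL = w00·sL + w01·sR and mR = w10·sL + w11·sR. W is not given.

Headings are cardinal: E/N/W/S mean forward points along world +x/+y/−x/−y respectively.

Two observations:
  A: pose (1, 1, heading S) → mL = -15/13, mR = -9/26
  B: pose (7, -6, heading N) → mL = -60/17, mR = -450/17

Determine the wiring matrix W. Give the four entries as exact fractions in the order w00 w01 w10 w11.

0 -1 -1/2 1

obs A: pose=(1,1,S) → sL=3, sR=15/13, mL=-15/13, mR=-9/26
obs B: pose=(7,-6,N) → sL=60, sR=60/17, mL=-60/17, mR=-450/17
sensor matrix S = [[3, 15/13], [60, 60/17]]; det S = -12960/221
solve [mL_A; mL_B] = S·[w00; w01] and [mR_A; mR_B] = S·[w10; w11]:
  w00 = 0, w01 = -1, w10 = -1/2, w11 = 1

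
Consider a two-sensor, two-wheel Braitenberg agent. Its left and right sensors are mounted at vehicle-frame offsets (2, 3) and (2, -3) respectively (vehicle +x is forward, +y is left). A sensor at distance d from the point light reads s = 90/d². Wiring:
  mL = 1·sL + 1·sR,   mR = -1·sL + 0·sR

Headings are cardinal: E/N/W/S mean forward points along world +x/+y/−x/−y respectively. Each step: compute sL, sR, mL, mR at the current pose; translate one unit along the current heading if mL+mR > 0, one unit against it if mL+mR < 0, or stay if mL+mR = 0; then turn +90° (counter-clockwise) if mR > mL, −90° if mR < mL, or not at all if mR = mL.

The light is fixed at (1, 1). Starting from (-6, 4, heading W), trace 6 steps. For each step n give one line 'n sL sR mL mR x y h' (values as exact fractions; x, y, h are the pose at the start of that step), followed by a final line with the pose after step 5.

n=0: pose=(-6,4,W); sL=10/9, sR=10/13; mL=220/117, mR=-10/9; mL+mR=10/13 → advance +1; mR−mL=-350/117 → turn -1·90°
n=1: pose=(-7,4,N); sL=45/73, sR=9/5; mL=882/365, mR=-45/73; mL+mR=9/5 → advance +1; mR−mL=-1107/365 → turn -1·90°
n=2: pose=(-7,5,E); sL=18/17, sR=90/37; mL=2196/629, mR=-18/17; mL+mR=90/37 → advance +1; mR−mL=-2862/629 → turn -1·90°
n=3: pose=(-6,5,S); sL=9/2, sR=45/52; mL=279/52, mR=-9/2; mL+mR=45/52 → advance +1; mR−mL=-513/52 → turn -1·90°
n=4: pose=(-6,4,W); sL=10/9, sR=10/13; mL=220/117, mR=-10/9; mL+mR=10/13 → advance +1; mR−mL=-350/117 → turn -1·90°
n=5: pose=(-7,4,N); sL=45/73, sR=9/5; mL=882/365, mR=-45/73; mL+mR=9/5 → advance +1; mR−mL=-1107/365 → turn -1·90°

0 10/9 10/13 220/117 -10/9 -6 4 W
1 45/73 9/5 882/365 -45/73 -7 4 N
2 18/17 90/37 2196/629 -18/17 -7 5 E
3 9/2 45/52 279/52 -9/2 -6 5 S
4 10/9 10/13 220/117 -10/9 -6 4 W
5 45/73 9/5 882/365 -45/73 -7 4 N
final -7 5 E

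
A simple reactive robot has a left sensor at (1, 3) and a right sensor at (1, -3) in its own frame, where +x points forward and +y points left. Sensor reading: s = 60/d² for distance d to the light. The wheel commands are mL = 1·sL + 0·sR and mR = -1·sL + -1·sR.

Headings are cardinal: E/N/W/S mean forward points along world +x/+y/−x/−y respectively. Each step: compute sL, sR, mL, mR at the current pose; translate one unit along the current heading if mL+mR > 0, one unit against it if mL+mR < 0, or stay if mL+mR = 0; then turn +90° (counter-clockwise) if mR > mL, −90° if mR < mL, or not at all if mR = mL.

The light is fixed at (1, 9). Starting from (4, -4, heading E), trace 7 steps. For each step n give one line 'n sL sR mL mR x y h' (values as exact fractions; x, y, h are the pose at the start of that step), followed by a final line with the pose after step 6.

n=0: pose=(4,-4,E); sL=15/29, sR=15/68; mL=15/29, mR=-1455/1972; mL+mR=-15/68 → advance -1; mR−mL=-2475/1972 → turn -1·90°
n=1: pose=(3,-4,S); sL=60/221, sR=60/197; mL=60/221, mR=-25080/43537; mL+mR=-60/197 → advance -1; mR−mL=-36900/43537 → turn -1·90°
n=2: pose=(3,-3,W); sL=30/113, sR=30/41; mL=30/113, mR=-4620/4633; mL+mR=-30/41 → advance -1; mR−mL=-5850/4633 → turn -1·90°
n=3: pose=(4,-3,N); sL=60/121, sR=60/157; mL=60/121, mR=-16680/18997; mL+mR=-60/157 → advance -1; mR−mL=-26100/18997 → turn -1·90°
n=4: pose=(4,-4,E); sL=15/29, sR=15/68; mL=15/29, mR=-1455/1972; mL+mR=-15/68 → advance -1; mR−mL=-2475/1972 → turn -1·90°
n=5: pose=(3,-4,S); sL=60/221, sR=60/197; mL=60/221, mR=-25080/43537; mL+mR=-60/197 → advance -1; mR−mL=-36900/43537 → turn -1·90°
n=6: pose=(3,-3,W); sL=30/113, sR=30/41; mL=30/113, mR=-4620/4633; mL+mR=-30/41 → advance -1; mR−mL=-5850/4633 → turn -1·90°

0 15/29 15/68 15/29 -1455/1972 4 -4 E
1 60/221 60/197 60/221 -25080/43537 3 -4 S
2 30/113 30/41 30/113 -4620/4633 3 -3 W
3 60/121 60/157 60/121 -16680/18997 4 -3 N
4 15/29 15/68 15/29 -1455/1972 4 -4 E
5 60/221 60/197 60/221 -25080/43537 3 -4 S
6 30/113 30/41 30/113 -4620/4633 3 -3 W
final 4 -3 N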